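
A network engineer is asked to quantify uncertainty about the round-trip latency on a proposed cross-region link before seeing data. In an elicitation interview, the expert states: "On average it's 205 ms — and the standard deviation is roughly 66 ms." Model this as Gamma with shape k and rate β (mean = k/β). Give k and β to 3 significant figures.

For Gamma(k, rate β): mean = k/β, variance = k/β², so CV = 1/√k.
CV = SD/mean = 66/205 = 0.322, hence k = 1/CV² = 9.65.
Then β = k/mean = 9.65/205 = 0.0471.

k ≈ 9.65, β ≈ 0.0471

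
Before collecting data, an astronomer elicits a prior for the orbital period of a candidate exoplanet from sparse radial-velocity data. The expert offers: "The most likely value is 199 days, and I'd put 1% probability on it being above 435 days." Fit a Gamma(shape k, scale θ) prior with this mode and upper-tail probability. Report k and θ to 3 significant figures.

k ≈ 8.89, θ ≈ 25.2

Gamma(k,θ) with k>1 has mode (k−1)θ, so θ = 199/(k−1).
Need P(X < 435) = 0.99 with θ tied to k this way. Start at k = 2, θ = 199: P(X<435) ≈ 0.642.
Too low — raise k to concentrate. Iterating converges to k ≈ 8.89.
Then θ = 199/(8.89−1) ≈ 25.2.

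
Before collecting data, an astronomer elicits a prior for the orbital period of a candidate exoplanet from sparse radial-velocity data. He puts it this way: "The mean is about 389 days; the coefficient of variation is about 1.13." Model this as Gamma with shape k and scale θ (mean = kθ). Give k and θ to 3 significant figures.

k ≈ 0.783, θ ≈ 497

For Gamma(k, scale θ): mean = kθ, variance = kθ², so CV = 1/√k.
CV = 1.13, hence k = 1/CV² = 0.783.
Then θ = mean/k = 389/0.783 = 497.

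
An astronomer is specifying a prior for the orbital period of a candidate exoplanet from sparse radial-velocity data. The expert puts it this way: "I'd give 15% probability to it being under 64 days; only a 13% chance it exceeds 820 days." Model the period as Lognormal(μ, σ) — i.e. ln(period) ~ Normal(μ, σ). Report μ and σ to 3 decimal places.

If T ~ Lognormal(μ,σ) then ln T ~ Normal(μ,σ), so the p-quantile of ln T is μ + z_p·σ.
ln(64) = 4.159 and ln(820) = 6.709; z_{0.15} = -1.036, z_{0.87} = 1.126.
σ = (6.709 − 4.159)/(1.126 − (-1.036)) = 1.179.
μ = 4.159 − (-1.036)·1.179 = 5.381.

μ ≈ 5.381, σ ≈ 1.179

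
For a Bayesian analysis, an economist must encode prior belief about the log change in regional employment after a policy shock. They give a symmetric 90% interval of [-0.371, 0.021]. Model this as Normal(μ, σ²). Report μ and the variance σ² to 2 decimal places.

A symmetric 90% interval runs μ ± z·σ with z = 1.645.
Half-width = 0.196, so σ = 0.196/1.645 = 0.119 and σ² = 0.01.
μ is the interval midpoint, -0.17.

μ = -0.17, σ² = 0.01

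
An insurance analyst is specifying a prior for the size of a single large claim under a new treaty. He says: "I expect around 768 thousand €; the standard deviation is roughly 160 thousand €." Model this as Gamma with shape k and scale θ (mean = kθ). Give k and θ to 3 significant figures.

k ≈ 23, θ ≈ 33.3

For Gamma(k, scale θ): mean = kθ, variance = kθ², so CV = 1/√k.
CV = SD/mean = 160/768 = 0.2083, hence k = 1/CV² = 23.
Then θ = mean/k = 768/23 = 33.3.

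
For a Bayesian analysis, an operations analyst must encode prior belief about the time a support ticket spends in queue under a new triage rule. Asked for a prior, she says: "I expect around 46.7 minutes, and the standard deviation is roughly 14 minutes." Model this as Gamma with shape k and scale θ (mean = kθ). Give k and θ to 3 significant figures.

k ≈ 11.1, θ ≈ 4.2

For Gamma(k, scale θ): mean = kθ, variance = kθ², so CV = 1/√k.
CV = SD/mean = 14/46.7 = 0.2998, hence k = 1/CV² = 11.1.
Then θ = mean/k = 46.7/11.1 = 4.2.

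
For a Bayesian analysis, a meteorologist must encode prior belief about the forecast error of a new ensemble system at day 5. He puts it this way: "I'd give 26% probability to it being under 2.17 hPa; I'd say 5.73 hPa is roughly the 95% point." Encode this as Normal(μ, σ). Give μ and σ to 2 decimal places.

μ = 3.17, σ = 1.56

The p-quantile of Normal(μ,σ) is μ + z_p·σ, with z_{0.26} = -0.6433 and z_{0.95} = 1.645.
Eliminate σ: μ = (z₂·x₁ − z₁·x₂)/(z₂ − z₁) = (1.645·2.17 − (-0.6433)·5.73)/2.288 = 3.17.
Then σ = (x₂ − x₁)/(z₂ − z₁) = (5.73 − 2.17)/2.288 = 1.56.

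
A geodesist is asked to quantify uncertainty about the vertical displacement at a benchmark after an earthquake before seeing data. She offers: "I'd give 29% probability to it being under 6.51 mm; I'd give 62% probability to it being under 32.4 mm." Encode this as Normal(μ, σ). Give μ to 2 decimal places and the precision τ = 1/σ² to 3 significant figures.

The p-quantile of Normal(μ,σ) is μ + z_p·σ, with z_{0.29} = -0.5534 and z_{0.62} = 0.3055.
Eliminate σ: μ = (z₂·x₁ − z₁·x₂)/(z₂ − z₁) = (0.3055·6.51 − (-0.5534)·32.4)/0.8589 = 23.19.
Then σ = (x₂ − x₁)/(z₂ − z₁) = (32.4 − 6.51)/0.8589 = 30.14.
Precision τ = 1/σ² = 1/30.14² = 0.0011.

μ = 23.19, τ = 0.0011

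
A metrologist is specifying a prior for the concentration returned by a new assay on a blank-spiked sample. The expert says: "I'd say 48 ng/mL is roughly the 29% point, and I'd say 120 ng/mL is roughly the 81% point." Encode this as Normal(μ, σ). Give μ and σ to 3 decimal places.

The p-quantile of Normal(μ,σ) is μ + z_p·σ, with z_{0.29} = -0.5534 and z_{0.81} = 0.8779.
Eliminate σ: μ = (z₂·x₁ − z₁·x₂)/(z₂ − z₁) = (0.8779·48 − (-0.5534)·120)/1.431 = 75.838.
Then σ = (x₂ − x₁)/(z₂ − z₁) = (120 − 48)/1.431 = 50.305.

μ = 75.838, σ = 50.305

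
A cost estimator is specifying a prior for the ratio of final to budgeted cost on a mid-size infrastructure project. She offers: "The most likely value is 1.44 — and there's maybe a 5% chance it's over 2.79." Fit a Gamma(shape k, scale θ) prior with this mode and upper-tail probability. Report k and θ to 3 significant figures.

k ≈ 7.35, θ ≈ 0.227

Gamma(k,θ) with k>1 has mode (k−1)θ, so θ = 1.44/(k−1).
Need P(X < 2.79) = 0.95 with θ tied to k this way. Start at k = 2, θ = 1.44: P(X<2.79) ≈ 0.577.
Too low — raise k to concentrate. Iterating converges to k ≈ 7.35.
Then θ = 1.44/(7.35−1) ≈ 0.227.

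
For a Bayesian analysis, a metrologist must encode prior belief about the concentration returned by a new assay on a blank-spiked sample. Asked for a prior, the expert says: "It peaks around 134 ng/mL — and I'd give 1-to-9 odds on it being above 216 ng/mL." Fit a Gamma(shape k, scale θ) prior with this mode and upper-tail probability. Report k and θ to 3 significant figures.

k ≈ 9.25, θ ≈ 16.2

Gamma(k,θ) with k>1 has mode (k−1)θ, so θ = 134/(k−1).
Need P(X < 216) = 0.9 with θ tied to k this way. Start at k = 2, θ = 134: P(X<216) ≈ 0.479.
Too low — raise k to concentrate. Iterating converges to k ≈ 9.25.
Then θ = 134/(9.25−1) ≈ 16.2.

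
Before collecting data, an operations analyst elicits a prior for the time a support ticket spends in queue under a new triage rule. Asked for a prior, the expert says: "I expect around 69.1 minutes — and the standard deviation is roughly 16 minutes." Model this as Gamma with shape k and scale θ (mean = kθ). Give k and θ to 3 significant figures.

For Gamma(k, scale θ): mean = kθ, variance = kθ², so CV = 1/√k.
CV = SD/mean = 16/69.1 = 0.2315, hence k = 1/CV² = 18.7.
Then θ = mean/k = 69.1/18.7 = 3.7.

k ≈ 18.7, θ ≈ 3.7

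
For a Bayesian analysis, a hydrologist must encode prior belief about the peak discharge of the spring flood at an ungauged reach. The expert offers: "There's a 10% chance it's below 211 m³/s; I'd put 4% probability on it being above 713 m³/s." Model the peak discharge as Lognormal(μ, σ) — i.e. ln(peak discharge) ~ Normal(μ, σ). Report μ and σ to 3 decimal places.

If T ~ Lognormal(μ,σ) then ln T ~ Normal(μ,σ), so the p-quantile of ln T is μ + z_p·σ.
ln(211) = 5.352 and ln(713) = 6.569; z_{0.1} = -1.282, z_{0.96} = 1.751.
σ = (6.569 − 5.352)/(1.751 − (-1.282)) = 0.402.
μ = 5.352 − (-1.282)·0.402 = 5.866.

μ ≈ 5.866, σ ≈ 0.402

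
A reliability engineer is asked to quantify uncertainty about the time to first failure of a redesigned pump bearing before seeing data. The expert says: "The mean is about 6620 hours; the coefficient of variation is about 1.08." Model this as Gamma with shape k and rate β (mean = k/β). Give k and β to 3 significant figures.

For Gamma(k, rate β): mean = k/β, variance = k/β², so CV = 1/√k.
CV = 1.08, hence k = 1/CV² = 0.857.
Then β = k/mean = 0.857/6620 = 0.00013.

k ≈ 0.857, β ≈ 0.00013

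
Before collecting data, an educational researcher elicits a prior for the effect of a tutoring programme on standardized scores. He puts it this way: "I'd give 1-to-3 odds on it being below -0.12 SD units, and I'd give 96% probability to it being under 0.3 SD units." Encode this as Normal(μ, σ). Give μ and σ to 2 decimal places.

For Normal(μ,σ), the p-quantile is μ + z_p·σ. Here z_{0.25} = -0.6745, z_{0.96} = 1.751.
So -0.12 = μ − 0.6745σ and 0.3 = μ + 1.751σ.
Subtracting: σ = (0.3 − -0.12)/(1.751 − (-0.6745)) = 0.17.
Then μ = -0.12 − (-0.6745)·0.17 = -0.00.

μ = -0.00, σ = 0.17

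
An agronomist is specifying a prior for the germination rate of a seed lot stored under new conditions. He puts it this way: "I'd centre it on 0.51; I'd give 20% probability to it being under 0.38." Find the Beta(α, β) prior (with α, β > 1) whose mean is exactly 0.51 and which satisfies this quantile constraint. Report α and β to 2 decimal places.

α ≈ 5.39, β ≈ 5.18

With mean 0.51 fixed, write α = 0.51s, β = 0.49s where s = α+β.
Need P(θ < 0.38) = 0.2 under Beta(0.51s, 0.49s). Normal approximation: (q−m)/√(m(1−m)/s) ≈ z_{0.2} = -0.842, so s ≈ 0.51·0.49·(-0.842)²/(0.38−0.51)² = 10.5.
At s = 10.5: P(θ<0.38) ≈ 0.201. Adjusting to match 0.2 gives s ≈ 10.57.
So α = 0.51·10.57 ≈ 5.39, β = 0.49·10.57 ≈ 5.18.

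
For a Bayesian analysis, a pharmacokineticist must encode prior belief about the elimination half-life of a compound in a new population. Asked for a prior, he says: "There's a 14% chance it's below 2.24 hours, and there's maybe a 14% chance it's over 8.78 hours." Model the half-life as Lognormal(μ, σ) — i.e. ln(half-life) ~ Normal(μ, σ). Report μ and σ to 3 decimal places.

If T ~ Lognormal(μ,σ) then ln T ~ Normal(μ,σ), so the p-quantile of ln T is μ + z_p·σ.
ln(2.24) = 0.8065 and ln(8.78) = 2.172; z_{0.14} = -1.08, z_{0.86} = 1.08.
σ = (2.172 − 0.8065)/(1.08 − (-1.08)) = 0.632.
μ = 0.8065 − (-1.08)·0.632 = 1.489.

μ ≈ 1.489, σ ≈ 0.632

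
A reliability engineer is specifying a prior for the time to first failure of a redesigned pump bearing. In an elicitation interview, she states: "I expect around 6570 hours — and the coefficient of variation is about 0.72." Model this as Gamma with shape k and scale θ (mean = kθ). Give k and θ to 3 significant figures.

k ≈ 1.93, θ ≈ 3410

For Gamma(k, scale θ): mean = kθ, variance = kθ², so CV = 1/√k.
CV = 0.72, hence k = 1/CV² = 1.93.
Then θ = mean/k = 6570/1.93 = 3410.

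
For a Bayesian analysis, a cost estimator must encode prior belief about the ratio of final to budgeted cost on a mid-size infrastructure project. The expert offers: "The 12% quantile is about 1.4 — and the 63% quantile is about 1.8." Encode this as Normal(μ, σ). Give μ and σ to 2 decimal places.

The p-quantile of Normal(μ,σ) is μ + z_p·σ, with z_{0.12} = -1.175 and z_{0.63} = 0.3319.
Eliminate σ: μ = (z₂·x₁ − z₁·x₂)/(z₂ − z₁) = (0.3319·1.4 − (-1.175)·1.8)/1.507 = 1.71.
Then σ = (x₂ − x₁)/(z₂ − z₁) = (1.8 − 1.4)/1.507 = 0.27.

μ = 1.71, σ = 0.27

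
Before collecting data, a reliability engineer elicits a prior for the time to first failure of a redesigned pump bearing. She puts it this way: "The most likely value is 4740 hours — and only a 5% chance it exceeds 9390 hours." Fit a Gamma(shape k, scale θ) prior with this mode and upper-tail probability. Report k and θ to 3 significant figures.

k ≈ 6.93, θ ≈ 799

Gamma(k,θ) with k>1 has mode (k−1)θ, so θ = 4740/(k−1).
Need P(X < 9390) = 0.95 with θ tied to k this way. Start at k = 2, θ = 4740: P(X<9390) ≈ 0.589.
Too low — raise k to concentrate. Iterating converges to k ≈ 6.93.
Then θ = 4740/(6.93−1) ≈ 799.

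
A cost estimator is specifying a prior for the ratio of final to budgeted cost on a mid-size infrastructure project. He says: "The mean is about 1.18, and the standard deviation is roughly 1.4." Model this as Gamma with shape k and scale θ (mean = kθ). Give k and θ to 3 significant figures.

For Gamma(k, scale θ): mean = kθ, variance = kθ², so CV = 1/√k.
CV = SD/mean = 1.4/1.18 = 1.186, hence k = 1/CV² = 0.71.
Then θ = mean/k = 1.18/0.71 = 1.66.

k ≈ 0.71, θ ≈ 1.66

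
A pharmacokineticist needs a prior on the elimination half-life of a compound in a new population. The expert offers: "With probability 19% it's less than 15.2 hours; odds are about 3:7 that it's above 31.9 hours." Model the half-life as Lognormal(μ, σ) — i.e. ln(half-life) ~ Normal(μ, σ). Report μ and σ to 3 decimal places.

If T ~ Lognormal(μ,σ) then ln T ~ Normal(μ,σ), so the p-quantile of ln T is μ + z_p·σ.
ln(15.2) = 2.721 and ln(31.9) = 3.463; z_{0.19} = -0.8779, z_{0.7} = 0.5244.
σ = (3.463 − 2.721)/(0.5244 − (-0.8779)) = 0.529.
μ = 2.721 − (-0.8779)·0.529 = 3.185.

μ ≈ 3.185, σ ≈ 0.529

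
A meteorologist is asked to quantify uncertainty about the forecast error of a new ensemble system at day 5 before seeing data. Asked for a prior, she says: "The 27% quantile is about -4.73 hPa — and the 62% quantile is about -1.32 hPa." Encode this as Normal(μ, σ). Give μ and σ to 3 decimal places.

The p-quantile of Normal(μ,σ) is μ + z_p·σ, with z_{0.27} = -0.6128 and z_{0.62} = 0.3055.
Eliminate σ: μ = (z₂·x₁ − z₁·x₂)/(z₂ − z₁) = (0.3055·-4.73 − (-0.6128)·-1.32)/0.9183 = -2.454.
Then σ = (x₂ − x₁)/(z₂ − z₁) = (-1.32 − -4.73)/0.9183 = 3.713.

μ = -2.454, σ = 3.713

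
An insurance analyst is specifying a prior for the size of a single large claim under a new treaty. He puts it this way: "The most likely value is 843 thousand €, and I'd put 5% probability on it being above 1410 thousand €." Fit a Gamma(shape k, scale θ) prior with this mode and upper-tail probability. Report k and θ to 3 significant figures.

k ≈ 11.6, θ ≈ 79.9

Gamma(k,θ) with k>1 has mode (k−1)θ, so θ = 843/(k−1).
Need P(X < 1410) = 0.95 with θ tied to k this way. Start at k = 2, θ = 843: P(X<1410) ≈ 0.498.
Too low — raise k to concentrate. Iterating converges to k ≈ 11.6.
Then θ = 843/(11.6−1) ≈ 79.9.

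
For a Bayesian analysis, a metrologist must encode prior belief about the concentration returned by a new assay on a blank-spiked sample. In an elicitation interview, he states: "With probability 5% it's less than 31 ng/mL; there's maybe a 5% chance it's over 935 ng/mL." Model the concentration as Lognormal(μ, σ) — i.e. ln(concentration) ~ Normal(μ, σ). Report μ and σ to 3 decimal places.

If T ~ Lognormal(μ,σ) then ln T ~ Normal(μ,σ), so the p-quantile of ln T is μ + z_p·σ.
ln(31) = 3.434 and ln(935) = 6.841; z_{0.05} = -1.645, z_{0.95} = 1.645.
σ = (6.841 − 3.434)/(1.645 − (-1.645)) = 1.036.
μ = 3.434 − (-1.645)·1.036 = 5.137.

μ ≈ 5.137, σ ≈ 1.036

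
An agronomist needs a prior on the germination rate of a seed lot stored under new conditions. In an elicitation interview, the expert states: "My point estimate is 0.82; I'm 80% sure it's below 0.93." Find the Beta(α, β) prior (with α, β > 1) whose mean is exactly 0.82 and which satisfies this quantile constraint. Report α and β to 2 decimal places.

α ≈ 7.03, β ≈ 1.54

With mean 0.82 fixed, write α = 0.82s, β = 0.18s where s = α+β.
Need P(θ < 0.93) = 0.8 under Beta(0.82s, 0.18s). Normal approximation: (q−m)/√(m(1−m)/s) ≈ z_{0.8} = 0.842, so s ≈ 0.82·0.18·(0.842)²/(0.93−0.82)² = 8.6.
At s = 8.6: P(θ<0.93) ≈ 0.801. Adjusting to match 0.8 gives s ≈ 8.58.
So α = 0.82·8.58 ≈ 7.03, β = 0.18·8.58 ≈ 1.54.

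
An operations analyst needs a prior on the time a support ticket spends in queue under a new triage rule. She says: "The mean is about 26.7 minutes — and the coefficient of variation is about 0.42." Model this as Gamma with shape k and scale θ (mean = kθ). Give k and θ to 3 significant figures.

k ≈ 5.67, θ ≈ 4.71

For Gamma(k, scale θ): mean = kθ, variance = kθ², so CV = 1/√k.
CV = 0.42, hence k = 1/CV² = 5.67.
Then θ = mean/k = 26.7/5.67 = 4.71.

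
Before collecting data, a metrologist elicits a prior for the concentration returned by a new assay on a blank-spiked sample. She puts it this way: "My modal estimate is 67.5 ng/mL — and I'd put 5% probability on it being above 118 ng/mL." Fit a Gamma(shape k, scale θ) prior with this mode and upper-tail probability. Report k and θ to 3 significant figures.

Gamma(k,θ) with k>1 has mode (k−1)θ, so θ = 67.5/(k−1).
Need P(X < 118) = 0.95 with θ tied to k this way. Start at k = 2, θ = 67.5: P(X<118) ≈ 0.522.
Too low — raise k to concentrate. Iterating converges to k ≈ 9.94.
Then θ = 67.5/(9.94−1) ≈ 7.55.

k ≈ 9.94, θ ≈ 7.55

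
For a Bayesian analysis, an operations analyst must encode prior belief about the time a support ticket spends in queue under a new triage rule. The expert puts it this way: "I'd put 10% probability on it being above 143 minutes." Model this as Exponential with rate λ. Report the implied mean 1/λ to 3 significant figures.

P(T > 143.0) = e^(−λ·143.0) = 0.1, so λ = −ln(0.1)/143.0 = 0.0161.
Mean = 1/λ = 62.1 minutes.

mean ≈ 62.1 minutes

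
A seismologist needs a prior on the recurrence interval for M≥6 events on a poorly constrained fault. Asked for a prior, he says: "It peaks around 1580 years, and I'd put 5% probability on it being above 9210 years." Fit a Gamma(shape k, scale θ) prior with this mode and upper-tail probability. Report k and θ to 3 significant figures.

k ≈ 1.74, θ ≈ 2130

Gamma(k,θ) with k>1 has mode (k−1)θ, so θ = 1580/(k−1).
Need P(X < 9210) = 0.95 with θ tied to k this way. Start at k = 2, θ = 1580: P(X<9210) ≈ 0.980.
Too high — lower k to spread out. Iterating converges to k ≈ 1.74.
Then θ = 1580/(1.74−1) ≈ 2130.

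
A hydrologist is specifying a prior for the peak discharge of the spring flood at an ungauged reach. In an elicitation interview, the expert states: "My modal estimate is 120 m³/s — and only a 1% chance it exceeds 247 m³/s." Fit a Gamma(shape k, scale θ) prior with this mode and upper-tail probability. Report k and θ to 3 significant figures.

Gamma(k,θ) with k>1 has mode (k−1)θ, so θ = 120/(k−1).
Need P(X < 247) = 0.99 with θ tied to k this way. Start at k = 2, θ = 120: P(X<247) ≈ 0.610.
Too low — raise k to concentrate. Iterating converges to k ≈ 10.4.
Then θ = 120/(10.4−1) ≈ 12.8.

k ≈ 10.4, θ ≈ 12.8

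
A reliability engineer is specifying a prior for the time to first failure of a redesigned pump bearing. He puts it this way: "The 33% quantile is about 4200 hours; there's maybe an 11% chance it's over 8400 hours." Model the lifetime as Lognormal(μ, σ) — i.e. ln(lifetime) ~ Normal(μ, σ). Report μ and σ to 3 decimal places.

If T ~ Lognormal(μ,σ) then ln T ~ Normal(μ,σ), so the p-quantile of ln T is μ + z_p·σ.
ln(4200) = 8.343 and ln(8400) = 9.036; z_{0.33} = -0.4399, z_{0.89} = 1.227.
σ = (9.036 − 8.343)/(1.227 − (-0.4399)) = 0.416.
μ = 8.343 − (-0.4399)·0.416 = 8.526.

μ ≈ 8.526, σ ≈ 0.416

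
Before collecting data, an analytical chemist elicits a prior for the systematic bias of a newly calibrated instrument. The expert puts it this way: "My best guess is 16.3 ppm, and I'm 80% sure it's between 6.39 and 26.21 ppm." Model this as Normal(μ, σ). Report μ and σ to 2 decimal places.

μ = 16.30, σ = 7.73

A symmetric 80% interval runs μ ± z·σ with z = 1.282.
Half-width = 9.91, so σ = 9.91/1.282 = 7.73.
μ is the stated best guess, 16.30.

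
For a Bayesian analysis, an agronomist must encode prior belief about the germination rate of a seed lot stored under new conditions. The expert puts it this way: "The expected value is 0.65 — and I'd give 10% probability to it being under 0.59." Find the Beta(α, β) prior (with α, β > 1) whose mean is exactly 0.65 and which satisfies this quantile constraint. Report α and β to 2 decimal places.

With mean 0.65 fixed, write α = 0.65s, β = 0.35s where s = α+β.
Need P(θ < 0.59) = 0.1 under Beta(0.65s, 0.35s). Normal approximation: (q−m)/√(m(1−m)/s) ≈ z_{0.1} = -1.28, so s ≈ 0.65·0.35·(-1.28)²/(0.59−0.65)² = 103.8.
At s = 103.8: P(θ<0.59) ≈ 0.102. Adjusting to match 0.1 gives s ≈ 105.51.
So α = 0.65·105.51 ≈ 68.58, β = 0.35·105.51 ≈ 36.93.

α ≈ 68.58, β ≈ 36.93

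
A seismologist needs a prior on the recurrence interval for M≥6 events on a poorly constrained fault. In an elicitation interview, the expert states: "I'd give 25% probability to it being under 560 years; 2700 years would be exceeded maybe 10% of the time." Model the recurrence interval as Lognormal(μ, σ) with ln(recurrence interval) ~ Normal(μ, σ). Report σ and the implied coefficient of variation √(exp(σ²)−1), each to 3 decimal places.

σ ≈ 0.804, CV ≈ 0.954

If T ~ Lognormal(μ,σ) then ln T ~ Normal(μ,σ), so the p-quantile of ln T is μ + z_p·σ.
ln(560) = 6.328 and ln(2700) = 7.901; z_{0.25} = -0.6745, z_{0.9} = 1.282.
σ = (7.901 − 6.328)/(1.282 − (-0.6745)) = 0.804.
μ = 6.328 − (-0.6745)·0.804 = 6.870.
CV = √(exp(σ²)−1) = √(exp(0.6468)−1) = 0.954.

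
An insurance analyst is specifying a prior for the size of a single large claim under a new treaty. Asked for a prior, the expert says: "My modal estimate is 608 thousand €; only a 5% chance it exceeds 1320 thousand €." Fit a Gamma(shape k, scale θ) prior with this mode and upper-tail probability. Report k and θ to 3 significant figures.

Gamma(k,θ) with k>1 has mode (k−1)θ, so θ = 608/(k−1).
Need P(X < 1320) = 0.95 with θ tied to k this way. Start at k = 2, θ = 608: P(X<1320) ≈ 0.638.
Too low — raise k to concentrate. Iterating converges to k ≈ 5.58.
Then θ = 608/(5.58−1) ≈ 133.

k ≈ 5.58, θ ≈ 133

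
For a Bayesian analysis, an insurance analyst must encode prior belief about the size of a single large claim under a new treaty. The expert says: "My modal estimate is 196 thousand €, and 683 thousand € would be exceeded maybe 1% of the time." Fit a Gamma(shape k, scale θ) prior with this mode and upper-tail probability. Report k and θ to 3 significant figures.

Gamma(k,θ) with k>1 has mode (k−1)θ, so θ = 196/(k−1).
Need P(X < 683) = 0.99 with θ tied to k this way. Start at k = 2, θ = 196: P(X<683) ≈ 0.862.
Too low — raise k to concentrate. Iterating converges to k ≈ 3.78.
Then θ = 196/(3.78−1) ≈ 70.4.

k ≈ 3.78, θ ≈ 70.4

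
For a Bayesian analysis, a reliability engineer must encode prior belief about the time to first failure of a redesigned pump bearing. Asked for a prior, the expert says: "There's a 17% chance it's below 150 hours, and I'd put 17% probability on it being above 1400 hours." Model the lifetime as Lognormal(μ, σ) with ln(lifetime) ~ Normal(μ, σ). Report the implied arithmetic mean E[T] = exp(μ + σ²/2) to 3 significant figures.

If T ~ Lognormal(μ,σ) then ln T ~ Normal(μ,σ), so the p-quantile of ln T is μ + z_p·σ.
ln(150) = 5.011 and ln(1400) = 7.244; z_{0.17} = -0.9542, z_{0.83} = 0.9542.
σ = (7.244 − 5.011)/(0.9542 − (-0.9542)) = 1.170.
μ = 5.011 − (-0.9542)·1.170 = 6.127.
E[T] = exp(μ + σ²/2) = exp(6.127 + 0.6850) = 909 hours.

E[T] ≈ 909 hours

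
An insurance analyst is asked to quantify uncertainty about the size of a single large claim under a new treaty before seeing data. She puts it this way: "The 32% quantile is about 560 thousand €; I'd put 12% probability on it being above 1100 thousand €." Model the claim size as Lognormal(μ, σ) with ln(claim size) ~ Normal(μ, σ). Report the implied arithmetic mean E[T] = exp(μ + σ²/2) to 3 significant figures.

E[T] ≈ 738 thousand €

If T ~ Lognormal(μ,σ) then ln T ~ Normal(μ,σ), so the p-quantile of ln T is μ + z_p·σ.
ln(560) = 6.328 and ln(1100) = 7.003; z_{0.32} = -0.4677, z_{0.88} = 1.175.
σ = (7.003 − 6.328)/(1.175 − (-0.4677)) = 0.411.
μ = 6.328 − (-0.4677)·0.411 = 6.520.
E[T] = exp(μ + σ²/2) = exp(6.520 + 0.0845) = 738 thousand €.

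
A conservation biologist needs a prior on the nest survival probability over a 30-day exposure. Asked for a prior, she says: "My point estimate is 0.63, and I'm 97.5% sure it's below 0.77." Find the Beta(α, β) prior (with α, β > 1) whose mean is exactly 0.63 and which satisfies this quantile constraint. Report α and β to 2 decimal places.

α ≈ 25.48, β ≈ 14.97

With mean 0.63 fixed, write α = 0.63s, β = 0.37s where s = α+β.
Need P(θ < 0.77) = 0.975 under Beta(0.63s, 0.37s). Normal approximation: (q−m)/√(m(1−m)/s) ≈ z_{0.975} = 1.96, so s ≈ 0.63·0.37·(1.96)²/(0.77−0.63)² = 45.7.
At s = 45.7: P(θ<0.77) ≈ 0.982. Adjusting to match 0.975 gives s ≈ 40.45.
So α = 0.63·40.45 ≈ 25.48, β = 0.37·40.45 ≈ 14.97.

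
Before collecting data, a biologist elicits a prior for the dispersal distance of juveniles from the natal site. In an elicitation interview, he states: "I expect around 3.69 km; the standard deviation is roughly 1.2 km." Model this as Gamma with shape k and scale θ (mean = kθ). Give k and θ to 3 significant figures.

For Gamma(k, scale θ): mean = kθ, variance = kθ², so CV = 1/√k.
CV = SD/mean = 1.2/3.69 = 0.3252, hence k = 1/CV² = 9.46.
Then θ = mean/k = 3.69/9.46 = 0.39.

k ≈ 9.46, θ ≈ 0.39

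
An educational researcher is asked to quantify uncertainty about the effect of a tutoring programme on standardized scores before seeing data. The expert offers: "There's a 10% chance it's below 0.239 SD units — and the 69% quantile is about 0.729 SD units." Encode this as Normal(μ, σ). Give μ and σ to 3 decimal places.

For Normal(μ,σ), the p-quantile is μ + z_p·σ. Here z_{0.1} = -1.282, z_{0.69} = 0.4959.
So 0.239 = μ − 1.282σ and 0.729 = μ + 0.4959σ.
Subtracting: σ = (0.729 − 0.239)/(0.4959 − (-1.282)) = 0.276.
Then μ = 0.239 − (-1.282)·0.276 = 0.592.

μ = 0.592, σ = 0.276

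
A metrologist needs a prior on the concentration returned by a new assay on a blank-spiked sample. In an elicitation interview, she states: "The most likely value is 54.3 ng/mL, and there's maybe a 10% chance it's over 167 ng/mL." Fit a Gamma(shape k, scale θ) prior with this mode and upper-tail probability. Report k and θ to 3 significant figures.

Gamma(k,θ) with k>1 has mode (k−1)θ, so θ = 54.3/(k−1).
Need P(X < 167) = 0.9 with θ tied to k this way. Start at k = 2, θ = 54.3: P(X<167) ≈ 0.812.
Too low — raise k to concentrate. Iterating converges to k ≈ 2.5.
Then θ = 54.3/(2.5−1) ≈ 36.1.

k ≈ 2.5, θ ≈ 36.1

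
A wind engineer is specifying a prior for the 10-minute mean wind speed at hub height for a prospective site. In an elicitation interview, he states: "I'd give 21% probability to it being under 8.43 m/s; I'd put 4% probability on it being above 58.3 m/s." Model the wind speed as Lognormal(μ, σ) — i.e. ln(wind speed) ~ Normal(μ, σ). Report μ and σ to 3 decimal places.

μ ≈ 2.742, σ ≈ 0.756

If T ~ Lognormal(μ,σ) then ln T ~ Normal(μ,σ), so the p-quantile of ln T is μ + z_p·σ.
ln(8.43) = 2.132 and ln(58.3) = 4.066; z_{0.21} = -0.8064, z_{0.96} = 1.751.
σ = (4.066 − 2.132)/(1.751 − (-0.8064)) = 0.756.
μ = 2.132 − (-0.8064)·0.756 = 2.742.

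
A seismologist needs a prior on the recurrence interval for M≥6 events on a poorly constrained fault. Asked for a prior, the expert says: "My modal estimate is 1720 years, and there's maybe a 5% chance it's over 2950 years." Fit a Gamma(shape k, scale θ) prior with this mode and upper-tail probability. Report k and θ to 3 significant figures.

Gamma(k,θ) with k>1 has mode (k−1)θ, so θ = 1720/(k−1).
Need P(X < 2950) = 0.95 with θ tied to k this way. Start at k = 2, θ = 1720: P(X<2950) ≈ 0.511.
Too low — raise k to concentrate. Iterating converges to k ≈ 10.6.
Then θ = 1720/(10.6−1) ≈ 179.

k ≈ 10.6, θ ≈ 179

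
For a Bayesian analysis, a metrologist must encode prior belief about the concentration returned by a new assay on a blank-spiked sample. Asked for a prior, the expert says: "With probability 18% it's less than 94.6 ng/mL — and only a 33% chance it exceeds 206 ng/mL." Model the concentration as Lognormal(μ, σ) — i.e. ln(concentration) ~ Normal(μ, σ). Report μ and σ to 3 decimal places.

If T ~ Lognormal(μ,σ) then ln T ~ Normal(μ,σ), so the p-quantile of ln T is μ + z_p·σ.
ln(94.6) = 4.55 and ln(206) = 5.328; z_{0.18} = -0.9154, z_{0.67} = 0.4399.
σ = (5.328 − 4.55)/(0.4399 − (-0.9154)) = 0.574.
μ = 4.55 − (-0.9154)·0.574 = 5.075.

μ ≈ 5.075, σ ≈ 0.574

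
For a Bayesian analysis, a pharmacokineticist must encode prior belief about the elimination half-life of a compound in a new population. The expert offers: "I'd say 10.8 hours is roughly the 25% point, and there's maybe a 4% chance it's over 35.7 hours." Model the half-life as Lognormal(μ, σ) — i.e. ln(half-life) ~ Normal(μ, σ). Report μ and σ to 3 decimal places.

μ ≈ 2.712, σ ≈ 0.493

If T ~ Lognormal(μ,σ) then ln T ~ Normal(μ,σ), so the p-quantile of ln T is μ + z_p·σ.
ln(10.8) = 2.38 and ln(35.7) = 3.575; z_{0.25} = -0.6745, z_{0.96} = 1.751.
σ = (3.575 − 2.38)/(1.751 − (-0.6745)) = 0.493.
μ = 2.38 − (-0.6745)·0.493 = 2.712.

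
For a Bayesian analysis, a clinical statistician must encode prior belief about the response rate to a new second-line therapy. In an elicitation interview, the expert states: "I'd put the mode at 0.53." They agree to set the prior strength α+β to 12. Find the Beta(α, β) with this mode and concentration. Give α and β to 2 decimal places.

For α,β > 1 the Beta mode is (α−1)/(α+β−2). With α+β = 12, the mode is (α−1)/10.
Set (α−1)/10 = 0.53 → α = 1 + 0.53·10 = 6.30.
β = 12 − α = 5.70.

α = 6.30, β = 5.70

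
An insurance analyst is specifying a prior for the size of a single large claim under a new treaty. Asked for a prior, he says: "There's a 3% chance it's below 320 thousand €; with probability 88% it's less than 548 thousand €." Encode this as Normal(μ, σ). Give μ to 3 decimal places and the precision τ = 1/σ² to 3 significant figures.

μ = 460.331, τ = 0.00018

The p-quantile of Normal(μ,σ) is μ + z_p·σ, with z_{0.03} = -1.881 and z_{0.88} = 1.175.
Eliminate σ: μ = (z₂·x₁ − z₁·x₂)/(z₂ − z₁) = (1.175·320 − (-1.881)·548)/3.056 = 460.331.
Then σ = (x₂ − x₁)/(z₂ − z₁) = (548 − 320)/3.056 = 74.613.
Precision τ = 1/σ² = 1/74.61² = 0.00018.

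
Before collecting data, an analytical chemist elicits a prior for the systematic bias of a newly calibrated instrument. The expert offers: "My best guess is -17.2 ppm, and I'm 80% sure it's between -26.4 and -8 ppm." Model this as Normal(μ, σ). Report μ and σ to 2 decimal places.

A symmetric 80% interval runs μ ± z·σ with z = 1.282.
Half-width = 9.2, so σ = 9.2/1.282 = 7.18.
μ is the stated best guess, -17.20.

μ = -17.20, σ = 7.18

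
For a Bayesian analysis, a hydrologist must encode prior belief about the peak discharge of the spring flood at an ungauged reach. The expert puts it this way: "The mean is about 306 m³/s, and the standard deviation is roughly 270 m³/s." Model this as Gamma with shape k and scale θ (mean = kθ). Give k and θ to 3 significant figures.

For Gamma(k, scale θ): mean = kθ, variance = kθ², so CV = 1/√k.
CV = SD/mean = 270/306 = 0.8824, hence k = 1/CV² = 1.28.
Then θ = mean/k = 306/1.28 = 238.

k ≈ 1.28, θ ≈ 238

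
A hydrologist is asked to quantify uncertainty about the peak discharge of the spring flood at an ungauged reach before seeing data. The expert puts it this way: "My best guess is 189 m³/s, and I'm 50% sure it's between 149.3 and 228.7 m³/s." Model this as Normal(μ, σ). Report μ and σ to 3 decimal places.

μ = 189.000, σ = 58.859

A symmetric 50% interval runs μ ± z·σ with z = 0.6745.
Half-width = 39.7, so σ = 39.7/0.6745 = 58.859.
μ is the stated best guess, 189.000.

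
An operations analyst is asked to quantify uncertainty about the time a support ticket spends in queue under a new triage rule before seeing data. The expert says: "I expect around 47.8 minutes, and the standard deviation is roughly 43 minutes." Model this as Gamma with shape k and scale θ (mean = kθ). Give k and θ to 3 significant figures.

k ≈ 1.24, θ ≈ 38.7

For Gamma(k, scale θ): mean = kθ, variance = kθ², so CV = 1/√k.
CV = SD/mean = 43/47.8 = 0.8996, hence k = 1/CV² = 1.24.
Then θ = mean/k = 47.8/1.24 = 38.7.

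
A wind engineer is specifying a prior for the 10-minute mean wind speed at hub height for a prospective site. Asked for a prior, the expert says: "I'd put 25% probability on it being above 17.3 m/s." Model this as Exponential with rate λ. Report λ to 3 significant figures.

λ ≈ 0.0801

P(T > 17.3) = e^(−λ·17.3) = 0.25, so λ = −ln(0.25)/17.3 = 0.0801.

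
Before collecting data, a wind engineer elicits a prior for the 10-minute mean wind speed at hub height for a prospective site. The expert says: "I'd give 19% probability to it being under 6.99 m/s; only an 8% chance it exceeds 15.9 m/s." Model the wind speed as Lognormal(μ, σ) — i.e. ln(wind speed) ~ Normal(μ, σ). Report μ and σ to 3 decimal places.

μ ≈ 2.261, σ ≈ 0.360

If T ~ Lognormal(μ,σ) then ln T ~ Normal(μ,σ), so the p-quantile of ln T is μ + z_p·σ.
ln(6.99) = 1.944 and ln(15.9) = 2.766; z_{0.19} = -0.8779, z_{0.92} = 1.405.
σ = (2.766 − 1.944)/(1.405 − (-0.8779)) = 0.360.
μ = 1.944 − (-0.8779)·0.360 = 2.261.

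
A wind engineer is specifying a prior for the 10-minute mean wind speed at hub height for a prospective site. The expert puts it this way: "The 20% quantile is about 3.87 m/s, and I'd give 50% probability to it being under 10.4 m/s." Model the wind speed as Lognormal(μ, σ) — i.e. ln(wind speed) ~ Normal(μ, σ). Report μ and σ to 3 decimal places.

If T ~ Lognormal(μ,σ) then ln T ~ Normal(μ,σ), so the p-quantile of ln T is μ + z_p·σ.
ln(3.87) = 1.353 and ln(10.4) = 2.342; z_{0.2} = -0.8416, z_{0.5} = 0.
σ = (2.342 − 1.353)/(0 − (-0.8416)) = 1.175.
μ = 1.353 − (-0.8416)·1.175 = 2.342.

μ ≈ 2.342, σ ≈ 1.175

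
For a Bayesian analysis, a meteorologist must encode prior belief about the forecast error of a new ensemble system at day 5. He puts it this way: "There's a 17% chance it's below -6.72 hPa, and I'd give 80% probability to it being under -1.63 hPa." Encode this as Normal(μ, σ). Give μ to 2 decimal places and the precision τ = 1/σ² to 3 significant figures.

The p-quantile of Normal(μ,σ) is μ + z_p·σ, with z_{0.17} = -0.9542 and z_{0.8} = 0.8416.
Eliminate σ: μ = (z₂·x₁ − z₁·x₂)/(z₂ − z₁) = (0.8416·-6.72 − (-0.9542)·-1.63)/1.796 = -4.02.
Then σ = (x₂ − x₁)/(z₂ − z₁) = (-1.63 − -6.72)/1.796 = 2.83.
Precision τ = 1/σ² = 1/2.834² = 0.124.

μ = -4.02, τ = 0.124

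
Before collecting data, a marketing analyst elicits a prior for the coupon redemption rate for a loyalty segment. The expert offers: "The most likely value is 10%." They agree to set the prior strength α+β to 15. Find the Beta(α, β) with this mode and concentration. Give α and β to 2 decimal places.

For α,β > 1 the Beta mode is (α−1)/(α+β−2). With α+β = 15, the mode is (α−1)/13.
Set (α−1)/13 = 0.1 → α = 1 + 0.1·13 = 2.30.
β = 15 − α = 12.70.

α = 2.30, β = 12.70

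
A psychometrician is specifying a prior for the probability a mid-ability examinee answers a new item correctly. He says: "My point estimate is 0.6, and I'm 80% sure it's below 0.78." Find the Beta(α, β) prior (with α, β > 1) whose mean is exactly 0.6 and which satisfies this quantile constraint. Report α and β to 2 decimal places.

With mean 0.6 fixed, write α = 0.6s, β = 0.4s where s = α+β.
Need P(θ < 0.78) = 0.8 under Beta(0.6s, 0.4s). Normal approximation: (q−m)/√(m(1−m)/s) ≈ z_{0.8} = 0.842, so s ≈ 0.6·0.4·(0.842)²/(0.78−0.6)² = 5.2.
At s = 5.2: P(θ<0.78) ≈ 0.795. Adjusting to match 0.8 gives s ≈ 5.44.
So α = 0.6·5.44 ≈ 3.26, β = 0.4·5.44 ≈ 2.18.

α ≈ 3.26, β ≈ 2.18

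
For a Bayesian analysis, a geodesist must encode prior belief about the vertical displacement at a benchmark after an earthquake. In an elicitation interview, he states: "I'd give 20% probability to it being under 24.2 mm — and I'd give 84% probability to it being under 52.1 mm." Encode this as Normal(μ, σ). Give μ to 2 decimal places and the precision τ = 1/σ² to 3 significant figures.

μ = 36.99, τ = 0.00433

The p-quantile of Normal(μ,σ) is μ + z_p·σ, with z_{0.2} = -0.8416 and z_{0.84} = 0.9945.
Eliminate σ: μ = (z₂·x₁ − z₁·x₂)/(z₂ − z₁) = (0.9945·24.2 − (-0.8416)·52.1)/1.836 = 36.99.
Then σ = (x₂ − x₁)/(z₂ − z₁) = (52.1 − 24.2)/1.836 = 15.20.
Precision τ = 1/σ² = 1/15.2² = 0.00433.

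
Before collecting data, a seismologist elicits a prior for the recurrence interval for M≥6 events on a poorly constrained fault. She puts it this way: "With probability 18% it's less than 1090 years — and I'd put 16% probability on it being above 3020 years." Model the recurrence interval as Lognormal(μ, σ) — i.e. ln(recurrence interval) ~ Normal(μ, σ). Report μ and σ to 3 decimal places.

μ ≈ 7.482, σ ≈ 0.534

If T ~ Lognormal(μ,σ) then ln T ~ Normal(μ,σ), so the p-quantile of ln T is μ + z_p·σ.
ln(1090) = 6.994 and ln(3020) = 8.013; z_{0.18} = -0.9154, z_{0.84} = 0.9945.
σ = (8.013 − 6.994)/(0.9945 − (-0.9154)) = 0.534.
μ = 6.994 − (-0.9154)·0.534 = 7.482.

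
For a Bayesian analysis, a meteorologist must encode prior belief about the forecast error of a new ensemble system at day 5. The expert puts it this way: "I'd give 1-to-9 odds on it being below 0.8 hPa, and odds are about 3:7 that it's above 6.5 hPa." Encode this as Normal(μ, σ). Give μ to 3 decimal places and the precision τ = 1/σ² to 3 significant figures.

The p-quantile of Normal(μ,σ) is μ + z_p·σ, with z_{0.1} = -1.282 and z_{0.7} = 0.5244.
Eliminate σ: μ = (z₂·x₁ − z₁·x₂)/(z₂ − z₁) = (0.5244·0.8 − (-1.282)·6.5)/1.806 = 4.845.
Then σ = (x₂ − x₁)/(z₂ − z₁) = (6.5 − 0.8)/1.806 = 3.156.
Precision τ = 1/σ² = 1/3.156² = 0.1.

μ = 4.845, τ = 0.1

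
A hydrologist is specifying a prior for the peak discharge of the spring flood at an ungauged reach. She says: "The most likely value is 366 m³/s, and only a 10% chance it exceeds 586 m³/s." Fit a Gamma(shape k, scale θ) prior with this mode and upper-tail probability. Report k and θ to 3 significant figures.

Gamma(k,θ) with k>1 has mode (k−1)θ, so θ = 366/(k−1).
Need P(X < 586) = 0.9 with θ tied to k this way. Start at k = 2, θ = 366: P(X<586) ≈ 0.475.
Too low — raise k to concentrate. Iterating converges to k ≈ 9.48.
Then θ = 366/(9.48−1) ≈ 43.2.

k ≈ 9.48, θ ≈ 43.2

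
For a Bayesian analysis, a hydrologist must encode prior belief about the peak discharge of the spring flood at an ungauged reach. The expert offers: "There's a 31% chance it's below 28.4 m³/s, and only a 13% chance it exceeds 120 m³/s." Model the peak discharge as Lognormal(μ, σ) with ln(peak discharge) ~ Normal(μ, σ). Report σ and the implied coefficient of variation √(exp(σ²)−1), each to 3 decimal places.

σ ≈ 0.888, CV ≈ 1.096

If T ~ Lognormal(μ,σ) then ln T ~ Normal(μ,σ), so the p-quantile of ln T is μ + z_p·σ.
ln(28.4) = 3.346 and ln(120) = 4.787; z_{0.31} = -0.4959, z_{0.87} = 1.126.
σ = (4.787 − 3.346)/(1.126 − (-0.4959)) = 0.888.
μ = 3.346 − (-0.4959)·0.888 = 3.787.
CV = √(exp(σ²)−1) = √(exp(0.7891)−1) = 1.096.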